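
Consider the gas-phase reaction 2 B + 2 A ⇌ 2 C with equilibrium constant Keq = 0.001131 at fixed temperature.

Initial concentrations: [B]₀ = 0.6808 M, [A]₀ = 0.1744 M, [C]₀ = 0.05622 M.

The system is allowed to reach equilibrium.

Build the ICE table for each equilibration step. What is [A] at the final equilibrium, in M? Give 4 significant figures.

[A]_eq = 0.2251 M

Q₀ = 0.2242 vs Keq = 0.001131 ⇒ Q>K, reverse
Step 1:
                    B           A           C
  Initial      0.6808      0.1744     0.05622
  Change      0.05068     0.05068    -0.05068
  Equil        0.7315      0.2251    0.005537
  solve Keq expr → x = -0.02534; check Q = 0.001131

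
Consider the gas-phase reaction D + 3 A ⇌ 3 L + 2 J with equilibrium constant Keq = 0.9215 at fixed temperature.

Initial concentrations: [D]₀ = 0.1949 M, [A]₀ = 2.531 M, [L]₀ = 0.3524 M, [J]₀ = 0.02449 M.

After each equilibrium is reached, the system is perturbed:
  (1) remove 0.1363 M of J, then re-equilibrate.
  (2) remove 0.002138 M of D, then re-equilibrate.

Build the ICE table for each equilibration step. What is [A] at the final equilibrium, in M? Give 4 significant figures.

Q₀ = 8.3061e-06 vs Keq = 0.9215 ⇒ Q<K, forward
Step 1:
                   D          A          L          J
  Initial     0.1949      2.531     0.3524    0.02449
  Change     -0.1803     -0.541      0.541     0.3607
  Equil      0.01457       1.99     0.8934     0.3852
  solve Keq expr → x = 0.1803; check Q = 0.9215
Then remove 0.1363 M of J.
Step 2:
                   D          A          L          J
  Initial    0.01457       1.99     0.8934     0.2489
  Change   -0.007047   -0.02114    0.02114    0.01409
  Equil      0.00752      1.969     0.9145      0.263
  solve Keq expr → x = 0.007047; check Q = 0.9215
Then remove 0.002138 M of D.
Step 3:
                   D          A          L          J
  Initial   0.005382      1.969     0.9145      0.263
  Change    0.001755   0.005266  -0.005266  -0.003511
  Equil     0.007137      1.974     0.9093     0.2594
  solve Keq expr → x = -0.001755; check Q = 0.9215

[A]_eq = 1.974 M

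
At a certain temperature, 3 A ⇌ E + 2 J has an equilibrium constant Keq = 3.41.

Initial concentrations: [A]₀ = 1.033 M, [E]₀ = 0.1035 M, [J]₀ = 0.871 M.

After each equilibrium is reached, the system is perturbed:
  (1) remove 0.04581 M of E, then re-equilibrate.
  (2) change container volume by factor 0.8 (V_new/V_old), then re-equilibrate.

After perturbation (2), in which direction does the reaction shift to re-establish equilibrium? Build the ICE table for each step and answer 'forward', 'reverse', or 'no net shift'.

Direction: no net shift

Q₀ = 0.07123 vs Keq = 3.41 ⇒ Q<K, forward
Step 1:
                   A          E          J
  init         1.033     0.1035      0.871
  Δ           -0.534      0.178      0.356
  eq           0.499     0.2815      1.227
  solve Keq expr → x = 0.178; check Q = 3.41
Then remove 0.04581 M of E.
Step 2:
                   A          E          J
  init         0.499     0.2357      1.227
  Δ         -0.02062   0.006873    0.01375
  eq          0.4784     0.2426      1.241
  solve Keq expr → x = 0.006873; check Q = 3.41
Then change container volume by factor 0.8 (V_new/V_old).
Step 3:
                   A          E          J
  init         0.598     0.3032      1.551
  Δ                0          0          0
  eq           0.598     0.3032      1.551
  solve Keq expr → x = 0; check Q = 3.41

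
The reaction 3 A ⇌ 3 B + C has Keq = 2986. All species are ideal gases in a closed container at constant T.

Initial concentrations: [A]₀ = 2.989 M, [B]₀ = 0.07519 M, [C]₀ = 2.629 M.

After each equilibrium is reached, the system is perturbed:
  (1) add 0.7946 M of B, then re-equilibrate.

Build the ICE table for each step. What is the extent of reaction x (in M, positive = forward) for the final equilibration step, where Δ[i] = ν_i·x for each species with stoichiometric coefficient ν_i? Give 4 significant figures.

x = -0.02506 M

Q₀ = 4.1850e-05 vs Keq = 2986 ⇒ Q<K, forward
Step 1:
                  A         B         C
  Initial     2.989   0.07519     2.629
  Change     -2.696     2.696    0.8987
  Equil       0.293     2.771     3.528
  solve Keq expr → x = 0.8987; check Q = 2986
Then add 0.7946 M of B.
Step 2:
                  A         B         C
  Initial     0.293     3.566     3.528
  Change    0.07518  -0.07518  -0.02506
  Equil      0.3681     3.491     3.503
  solve Keq expr → x = -0.02506; check Q = 2986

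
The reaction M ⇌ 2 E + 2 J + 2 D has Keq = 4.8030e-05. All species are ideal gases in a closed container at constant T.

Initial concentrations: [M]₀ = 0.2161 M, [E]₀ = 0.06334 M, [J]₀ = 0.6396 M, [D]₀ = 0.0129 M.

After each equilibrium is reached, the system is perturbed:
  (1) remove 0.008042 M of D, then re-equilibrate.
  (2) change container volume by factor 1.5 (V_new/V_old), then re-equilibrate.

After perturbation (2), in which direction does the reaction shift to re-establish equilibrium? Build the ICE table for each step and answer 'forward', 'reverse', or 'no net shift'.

Q₀ = 1.2639e-06 vs Keq = 4.8030e-05 ⇒ Q<K, forward
Step 1:
                   M          E          J          D
  init        0.2161    0.06334     0.6396     0.0129
  Δ         -0.01708    0.03416    0.03416    0.03416
  eq           0.199     0.0975     0.6738    0.04706
  solve Keq expr → x = 0.01708; check Q = 4.8030e-05
Then remove 0.008042 M of D.
Step 2:
                   M          E          J          D
  init         0.199     0.0975     0.6738    0.03902
  Δ        -0.002544   0.005088   0.005088   0.005088
  eq          0.1965     0.1026     0.6789    0.04411
  solve Keq expr → x = 0.002544; check Q = 4.8030e-05
Then change container volume by factor 1.5 (V_new/V_old).
Step 3:
                   M          E          J          D
  init         0.131    0.06839     0.4526    0.02941
  Δ         -0.01224    0.02449    0.02449    0.02449
  eq          0.1187    0.09288     0.4771    0.05389
  solve Keq expr → x = 0.01224; check Q = 4.8030e-05

Direction: forward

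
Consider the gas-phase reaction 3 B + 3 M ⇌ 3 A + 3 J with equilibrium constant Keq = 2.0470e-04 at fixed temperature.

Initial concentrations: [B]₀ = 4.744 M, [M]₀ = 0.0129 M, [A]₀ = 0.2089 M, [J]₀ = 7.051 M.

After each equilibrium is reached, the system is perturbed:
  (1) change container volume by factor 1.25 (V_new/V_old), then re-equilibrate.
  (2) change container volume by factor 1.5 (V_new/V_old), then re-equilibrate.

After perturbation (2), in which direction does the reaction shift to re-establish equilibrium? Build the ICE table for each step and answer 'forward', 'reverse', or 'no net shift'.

Direction: no net shift

Q₀ = 1.3943e+04 vs Keq = 2.0470e-04 ⇒ Q>K, reverse
Step 1:
                    B           M           A           J
  init          4.744      0.0129      0.2089       7.051
  Δ            0.1999      0.1999     -0.1999     -0.1999
  eq            4.944      0.2128    0.009048       6.851
  solve Keq expr → x = -0.06662; check Q = 2.0470e-04
Then change container volume by factor 1.25 (V_new/V_old).
Step 2:
                    B           M           A           J
  init          3.955      0.1702    0.007238       5.481
  Δ                 0           0           0           0
  eq            3.955      0.1702    0.007238       5.481
  solve Keq expr → x = 0; check Q = 2.0470e-04
Then change container volume by factor 1.5 (V_new/V_old).
Step 3:
                    B           M           A           J
  init          2.637      0.1135    0.004826       3.654
  Δ                 0           0           0           0
  eq            2.637      0.1135    0.004826       3.654
  solve Keq expr → x = 0; check Q = 2.0470e-04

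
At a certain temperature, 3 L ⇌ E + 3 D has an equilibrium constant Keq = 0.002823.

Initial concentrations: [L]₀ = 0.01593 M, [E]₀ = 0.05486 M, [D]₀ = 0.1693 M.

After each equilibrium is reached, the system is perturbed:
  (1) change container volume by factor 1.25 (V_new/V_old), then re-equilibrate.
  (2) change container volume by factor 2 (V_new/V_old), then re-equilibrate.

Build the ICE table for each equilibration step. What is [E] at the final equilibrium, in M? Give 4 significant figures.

[E]_eq = 0.009298 M

Q₀ = 65.85 vs Keq = 0.002823 ⇒ Q>K, reverse
Step 1:
                   L          E          D
  init       0.01593    0.05486     0.1693
  Δ           0.1056   -0.03521    -0.1056
  eq          0.1216    0.01965    0.06367
  solve Keq expr → x = -0.03521; check Q = 0.002823
Then change container volume by factor 1.25 (V_new/V_old).
Step 2:
                   L          E          D
  init       0.09725    0.01572    0.05093
  Δ        -0.002034 6.7810e-04   0.002034
  eq         0.09522     0.0164    0.05297
  solve Keq expr → x = 6.7810e-04; check Q = 0.002823
Then change container volume by factor 2 (V_new/V_old).
Step 3:
                   L          E          D
  init       0.04761   0.008199    0.02648
  Δ        -0.003297   0.001099   0.003297
  eq         0.04431   0.009298    0.02978
  solve Keq expr → x = 0.001099; check Q = 0.002823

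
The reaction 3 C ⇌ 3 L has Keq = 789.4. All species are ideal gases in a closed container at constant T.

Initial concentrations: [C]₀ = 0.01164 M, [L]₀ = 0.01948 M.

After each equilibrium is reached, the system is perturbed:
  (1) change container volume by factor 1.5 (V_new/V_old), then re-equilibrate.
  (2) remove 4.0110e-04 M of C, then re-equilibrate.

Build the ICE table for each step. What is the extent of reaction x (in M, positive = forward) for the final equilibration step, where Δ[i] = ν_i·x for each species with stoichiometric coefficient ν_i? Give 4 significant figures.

x = -1.2065e-04 M

Q₀ = 4.687 vs Keq = 789.4 ⇒ Q<K, forward
Step 1:
                   C          L
  Initial    0.01164    0.01948
  Change   -0.008602   0.008602
  Equil     0.003038    0.02808
  solve Keq expr → x = 0.002867; check Q = 789.4
Then change container volume by factor 1.5 (V_new/V_old).
Step 2:
                   C          L
  Initial   0.002026    0.01872
  Change           0          0
  Equil     0.002026    0.01872
  solve Keq expr → x = 0; check Q = 789.4
Then remove 4.0110e-04 M of C.
Step 3:
                   C          L
  Initial   0.001625    0.01872
  Change  3.6194e-04 -3.6194e-04
  Equil     0.001986    0.01836
  solve Keq expr → x = -1.2065e-04; check Q = 789.4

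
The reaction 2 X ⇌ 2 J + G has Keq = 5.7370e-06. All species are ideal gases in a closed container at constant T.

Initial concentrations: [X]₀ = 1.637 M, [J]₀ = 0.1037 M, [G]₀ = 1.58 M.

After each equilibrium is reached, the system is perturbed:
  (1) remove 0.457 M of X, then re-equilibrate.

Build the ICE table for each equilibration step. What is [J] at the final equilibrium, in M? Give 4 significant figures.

Q₀ = 0.00634 vs Keq = 5.7370e-06 ⇒ Q>K, reverse
Step 1:
                  X         J         G
  I           1.637    0.1037      1.58
  C          0.1003   -0.1003  -0.05017
  E           1.737  0.003364      1.53
  solve Keq expr → x = -0.05017; check Q = 5.7370e-06
Then remove 0.457 M of X.
Step 2:
                  X         J         G
  I            1.28  0.003364      1.53
  C       8.8292e-04 -8.8292e-04 -4.4146e-04
  E           1.281  0.002481     1.529
  solve Keq expr → x = -4.4146e-04; check Q = 5.7370e-06

[J]_eq = 0.002481 M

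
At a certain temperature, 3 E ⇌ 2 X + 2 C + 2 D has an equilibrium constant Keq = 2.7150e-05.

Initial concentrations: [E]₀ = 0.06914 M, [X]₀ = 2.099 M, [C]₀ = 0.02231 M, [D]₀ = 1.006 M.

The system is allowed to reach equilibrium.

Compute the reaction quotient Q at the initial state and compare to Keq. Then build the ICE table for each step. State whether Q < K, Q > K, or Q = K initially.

Q₀ = 6.715 vs Keq = 2.7150e-05 ⇒ Q>K, reverse
Step 1:
                  E         X         C         D
  I         0.06914     2.099   0.02231     1.006
  C         0.03334  -0.02223  -0.02223  -0.02223
  E          0.1025     2.077 8.3667e-05    0.9838
  solve Keq expr → x = -0.01111; check Q = 2.7150e-05

Q₀ = 6.715; Q > K (proceeds reverse)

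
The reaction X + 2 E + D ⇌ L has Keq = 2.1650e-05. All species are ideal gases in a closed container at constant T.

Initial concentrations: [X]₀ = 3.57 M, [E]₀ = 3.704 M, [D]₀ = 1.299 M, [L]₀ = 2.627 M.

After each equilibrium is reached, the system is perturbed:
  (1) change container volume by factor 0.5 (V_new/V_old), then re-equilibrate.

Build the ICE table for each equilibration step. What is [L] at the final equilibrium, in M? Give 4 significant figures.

[L]_eq = 0.5335 M

Q₀ = 0.04129 vs Keq = 2.1650e-05 ⇒ Q>K, reverse
Step 1:
                    X           E           D           L
  Initial        3.57       3.704       1.299       2.627
  Change        2.586       5.172       2.586      -2.586
  Equil         6.156       8.876       3.885      0.0408
  solve Keq expr → x = -2.586; check Q = 2.1650e-05
Then change container volume by factor 0.5 (V_new/V_old).
Step 2:
                    X           E           D           L
  Initial       12.31       17.75        7.77      0.0816
  Change      -0.4519     -0.9038     -0.4519      0.4519
  Equil         11.86       16.85       7.319      0.5335
  solve Keq expr → x = 0.4519; check Q = 2.1650e-05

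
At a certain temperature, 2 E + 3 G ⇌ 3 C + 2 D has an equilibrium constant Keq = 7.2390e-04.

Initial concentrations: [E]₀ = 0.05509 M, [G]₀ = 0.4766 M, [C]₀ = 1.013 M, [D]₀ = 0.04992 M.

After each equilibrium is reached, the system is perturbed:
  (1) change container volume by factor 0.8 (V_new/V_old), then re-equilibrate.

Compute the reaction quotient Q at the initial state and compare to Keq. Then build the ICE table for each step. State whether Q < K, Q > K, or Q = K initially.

Q₀ = 7.884; Q > K (proceeds reverse)

Q₀ = 7.884 vs Keq = 7.2390e-04 ⇒ Q>K, reverse
Step 1:
                    E           G           C           D
  I           0.05509      0.4766       1.013     0.04992
  C           0.04867     0.07301    -0.07301    -0.04867
  E            0.1038      0.5496        0.94    0.001248
  solve Keq expr → x = -0.02434; check Q = 7.2390e-04
Then change container volume by factor 0.8 (V_new/V_old).
Step 2:
                    E           G           C           D
  I            0.1297       0.687       1.175     0.00156
  C                 0           0           0           0
  E            0.1297       0.687       1.175     0.00156
  solve Keq expr → x = 0; check Q = 7.2390e-04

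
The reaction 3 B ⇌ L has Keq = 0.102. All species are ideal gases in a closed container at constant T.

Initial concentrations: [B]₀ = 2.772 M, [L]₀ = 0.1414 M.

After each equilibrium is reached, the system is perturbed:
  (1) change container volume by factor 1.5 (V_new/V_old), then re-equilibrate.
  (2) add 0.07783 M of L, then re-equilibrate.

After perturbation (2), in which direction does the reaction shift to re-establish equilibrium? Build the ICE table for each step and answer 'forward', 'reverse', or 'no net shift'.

Direction: reverse

Q₀ = 0.006638 vs Keq = 0.102 ⇒ Q<K, forward
Step 1:
                  B         L
  init        2.772    0.1414
  Δ          -1.074     0.358
  eq          1.698    0.4994
  solve Keq expr → x = 0.358; check Q = 0.102
Then change container volume by factor 1.5 (V_new/V_old).
Step 2:
                  B         L
  init        1.132    0.3329
  Δ          0.2284  -0.07612
  eq           1.36    0.2568
  solve Keq expr → x = -0.07612; check Q = 0.102
Then add 0.07783 M of L.
Step 3:
                  B         L
  init         1.36    0.3346
  Δ         0.08324  -0.02775
  eq          1.444    0.3069
  solve Keq expr → x = -0.02775; check Q = 0.102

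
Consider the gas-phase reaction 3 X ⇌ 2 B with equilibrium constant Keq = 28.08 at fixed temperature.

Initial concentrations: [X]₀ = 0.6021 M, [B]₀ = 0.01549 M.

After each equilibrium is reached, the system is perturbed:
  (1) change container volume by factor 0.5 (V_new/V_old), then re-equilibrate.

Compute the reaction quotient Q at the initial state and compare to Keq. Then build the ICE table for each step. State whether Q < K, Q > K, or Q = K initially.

Q₀ = 0.001099; Q < K (proceeds forward)

Q₀ = 0.001099 vs Keq = 28.08 ⇒ Q<K, forward
Step 1:
                    X           B
  init         0.6021     0.01549
  Δ           -0.4497      0.2998
  eq           0.1524      0.3153
  solve Keq expr → x = 0.1499; check Q = 28.08
Then change container volume by factor 0.5 (V_new/V_old).
Step 2:
                    X           B
  init         0.3048      0.6306
  Δ          -0.05379     0.03586
  eq            0.251      0.6664
  solve Keq expr → x = 0.01793; check Q = 28.08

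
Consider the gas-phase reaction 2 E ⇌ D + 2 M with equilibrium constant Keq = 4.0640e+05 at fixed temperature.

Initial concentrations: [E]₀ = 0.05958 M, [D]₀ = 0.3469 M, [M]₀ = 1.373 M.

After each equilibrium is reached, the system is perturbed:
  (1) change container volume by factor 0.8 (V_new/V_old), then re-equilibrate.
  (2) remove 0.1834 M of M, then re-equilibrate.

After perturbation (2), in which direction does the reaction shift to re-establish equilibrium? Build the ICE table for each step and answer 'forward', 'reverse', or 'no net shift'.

Q₀ = 184.2 vs Keq = 4.0640e+05 ⇒ Q<K, forward
Step 1:
                   E          D          M
  Initial    0.05958     0.3469      1.373
  Change     -0.0582     0.0291     0.0582
  Equil     0.001377      0.376      1.431
  solve Keq expr → x = 0.0291; check Q = 4.0640e+05
Then change container volume by factor 0.8 (V_new/V_old).
Step 2:
                   E          D          M
  Initial   0.001721       0.47      1.789
  Change  2.0269e-04 -1.0134e-04 -2.0269e-04
  Equil     0.001923     0.4699      1.789
  solve Keq expr → x = -1.0134e-04; check Q = 4.0640e+05
Then remove 0.1834 M of M.
Step 3:
                   E          D          M
  Initial   0.001923     0.4699      1.605
  Change  -1.9682e-04 9.8408e-05 1.9682e-04
  Equil     0.001727       0.47      1.606
  solve Keq expr → x = 9.8408e-05; check Q = 4.0640e+05

Direction: forward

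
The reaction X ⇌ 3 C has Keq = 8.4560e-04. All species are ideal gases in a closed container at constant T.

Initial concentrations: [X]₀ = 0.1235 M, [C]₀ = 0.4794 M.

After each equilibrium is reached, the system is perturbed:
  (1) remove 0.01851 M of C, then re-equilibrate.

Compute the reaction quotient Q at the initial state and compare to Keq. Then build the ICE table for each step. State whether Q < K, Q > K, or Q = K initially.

Q₀ = 0.8921 vs Keq = 8.4560e-04 ⇒ Q>K, reverse
Step 1:
                  X         C
  Initial    0.1235    0.4794
  Change     0.1396   -0.4188
  Equil      0.2631   0.06059
  solve Keq expr → x = -0.1396; check Q = 8.4560e-04
Then remove 0.01851 M of C.
Step 2:
                  X         C
  Initial    0.2631   0.04208
  Change  -0.006015   0.01804
  Equil      0.2571   0.06013
  solve Keq expr → x = 0.006015; check Q = 8.4560e-04

Q₀ = 0.8921; Q > K (proceeds reverse)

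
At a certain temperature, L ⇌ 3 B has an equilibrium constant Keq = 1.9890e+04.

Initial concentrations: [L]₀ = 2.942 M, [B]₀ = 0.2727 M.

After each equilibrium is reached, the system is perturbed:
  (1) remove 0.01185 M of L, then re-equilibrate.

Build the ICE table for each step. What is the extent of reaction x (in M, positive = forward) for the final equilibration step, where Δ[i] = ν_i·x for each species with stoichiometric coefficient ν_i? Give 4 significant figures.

Q₀ = 0.006893 vs Keq = 1.9890e+04 ⇒ Q<K, forward
Step 1:
                  L         B
  init        2.942    0.2727
  Δ          -2.905     8.716
  eq        0.03652     8.989
  solve Keq expr → x = 2.905; check Q = 1.9890e+04
Then remove 0.01185 M of L.
Step 2:
                  L         B
  init      0.02467     8.989
  Δ         0.01143   -0.0343
  eq         0.0361     8.955
  solve Keq expr → x = -0.01143; check Q = 1.9890e+04

x = -0.01143 M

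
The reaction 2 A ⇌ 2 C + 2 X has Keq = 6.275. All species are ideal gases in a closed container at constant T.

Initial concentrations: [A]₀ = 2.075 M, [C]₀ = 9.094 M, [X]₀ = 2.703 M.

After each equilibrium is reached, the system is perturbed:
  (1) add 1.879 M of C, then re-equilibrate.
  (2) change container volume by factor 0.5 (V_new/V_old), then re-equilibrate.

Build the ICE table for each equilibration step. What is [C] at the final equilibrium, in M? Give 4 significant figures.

Q₀ = 140.3 vs Keq = 6.275 ⇒ Q>K, reverse
Step 1:
                  A         C         X
  init        2.075     9.094     2.703
  Δ           1.516    -1.516    -1.516
  eq          3.591     7.578     1.187
  solve Keq expr → x = -0.758; check Q = 6.275
Then add 1.879 M of C.
Step 2:
                  A         C         X
  init        3.591     9.457     1.187
  Δ          0.1719   -0.1719   -0.1719
  eq          3.763     9.285     1.015
  solve Keq expr → x = -0.08594; check Q = 6.275
Then change container volume by factor 0.5 (V_new/V_old).
Step 3:
                  A         C         X
  init        7.526     18.57      2.03
  Δ          0.8469   -0.8469   -0.8469
  eq          8.373     17.72     1.183
  solve Keq expr → x = -0.4235; check Q = 6.275

[C]_eq = 17.72 M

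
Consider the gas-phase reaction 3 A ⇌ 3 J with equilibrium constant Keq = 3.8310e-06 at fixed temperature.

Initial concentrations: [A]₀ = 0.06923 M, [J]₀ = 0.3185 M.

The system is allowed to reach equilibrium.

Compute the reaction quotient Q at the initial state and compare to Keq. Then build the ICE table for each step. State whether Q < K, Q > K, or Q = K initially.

Q₀ = 97.37 vs Keq = 3.8310e-06 ⇒ Q>K, reverse
Step 1:
                    A           J
  Initial     0.06923      0.3185
  Change       0.3125     -0.3125
  Equil        0.3818    0.005973
  solve Keq expr → x = -0.1042; check Q = 3.8310e-06

Q₀ = 97.37; Q > K (proceeds reverse)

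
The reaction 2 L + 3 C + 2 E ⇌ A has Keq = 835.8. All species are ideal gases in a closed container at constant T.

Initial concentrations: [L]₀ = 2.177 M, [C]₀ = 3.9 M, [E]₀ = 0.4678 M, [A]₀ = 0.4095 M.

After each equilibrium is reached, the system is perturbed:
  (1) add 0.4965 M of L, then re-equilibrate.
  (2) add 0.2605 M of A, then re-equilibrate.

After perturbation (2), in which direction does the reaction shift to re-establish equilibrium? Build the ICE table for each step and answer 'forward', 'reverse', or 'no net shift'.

Direction: reverse

Q₀ = 0.006656 vs Keq = 835.8 ⇒ Q<K, forward
Step 1:
                    L           C           E           A
  I             2.177         3.9      0.4678      0.4095
  C            -0.465     -0.6975      -0.465      0.2325
  E             1.712       3.203    0.002825       0.642
  solve Keq expr → x = 0.2325; check Q = 835.8
Then add 0.4965 M of L.
Step 2:
                    L           C           E           A
  I             2.209       3.203    0.002825       0.642
  C       -6.3286e-04 -9.4930e-04 -6.3286e-04  3.1643e-04
  E             2.208       3.202    0.002192      0.6423
  solve Keq expr → x = 3.1643e-04; check Q = 835.8
Then add 0.2605 M of A.
Step 3:
                    L           C           E           A
  I             2.208       3.202    0.002192      0.9028
  C        4.0521e-04  6.0782e-04  4.0521e-04 -2.0261e-04
  E             2.208       3.202    0.002597      0.9026
  solve Keq expr → x = -2.0261e-04; check Q = 835.8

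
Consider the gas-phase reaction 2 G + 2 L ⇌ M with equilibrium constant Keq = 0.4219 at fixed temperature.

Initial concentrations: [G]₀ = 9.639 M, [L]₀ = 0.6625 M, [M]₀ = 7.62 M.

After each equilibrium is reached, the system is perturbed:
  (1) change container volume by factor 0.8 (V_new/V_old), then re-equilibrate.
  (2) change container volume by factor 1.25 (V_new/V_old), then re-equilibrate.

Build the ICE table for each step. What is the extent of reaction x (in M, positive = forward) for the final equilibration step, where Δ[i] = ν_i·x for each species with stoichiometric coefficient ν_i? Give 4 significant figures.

x = -0.06173 M

Q₀ = 0.1869 vs Keq = 0.4219 ⇒ Q<K, forward
Step 1:
                   G          L          M
  init         9.639     0.6625       7.62
  Δ          -0.2088    -0.2088     0.1044
  eq            9.43     0.4537      7.724
  solve Keq expr → x = 0.1044; check Q = 0.4219
Then change container volume by factor 0.8 (V_new/V_old).
Step 2:
                   G          L          M
  init         11.79     0.5672      9.655
  Δ          -0.1543    -0.1543    0.07716
  eq           11.63     0.4129      9.733
  solve Keq expr → x = 0.07716; check Q = 0.4219
Then change container volume by factor 1.25 (V_new/V_old).
Step 3:
                   G          L          M
  init         9.307     0.3303      7.786
  Δ           0.1235     0.1235   -0.06173
  eq            9.43     0.4537      7.724
  solve Keq expr → x = -0.06173; check Q = 0.4219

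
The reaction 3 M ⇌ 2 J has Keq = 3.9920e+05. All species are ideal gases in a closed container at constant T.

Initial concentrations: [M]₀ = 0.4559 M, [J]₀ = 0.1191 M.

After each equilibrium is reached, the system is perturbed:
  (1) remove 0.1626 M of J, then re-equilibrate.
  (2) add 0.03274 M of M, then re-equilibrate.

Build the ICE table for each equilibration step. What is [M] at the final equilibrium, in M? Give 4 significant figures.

Q₀ = 0.1497 vs Keq = 3.9920e+05 ⇒ Q<K, forward
Step 1:
                  M         J
  Initial    0.4559    0.1191
  Change    -0.4483    0.2989
  Equil    0.007592     0.418
  solve Keq expr → x = 0.1494; check Q = 3.9920e+05
Then remove 0.1626 M of J.
Step 2:
                  M         J
  Initial  0.007592    0.2554
  Change  -0.002106  0.001404
  Equil    0.005487    0.2568
  solve Keq expr → x = 7.0186e-04; check Q = 3.9920e+05
Then add 0.03274 M of M.
Step 3:
                  M         J
  Initial   0.03823    0.2568
  Change   -0.03244   0.02162
  Equil     0.00579    0.2784
  solve Keq expr → x = 0.01081; check Q = 3.9920e+05

[M]_eq = 0.00579 M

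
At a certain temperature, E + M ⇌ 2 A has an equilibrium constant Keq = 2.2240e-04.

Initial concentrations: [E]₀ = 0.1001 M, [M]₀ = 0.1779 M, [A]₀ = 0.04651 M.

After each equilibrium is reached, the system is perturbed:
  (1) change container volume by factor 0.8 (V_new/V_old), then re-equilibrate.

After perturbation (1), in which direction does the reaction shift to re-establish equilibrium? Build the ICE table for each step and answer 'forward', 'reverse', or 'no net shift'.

Direction: no net shift

Q₀ = 0.1215 vs Keq = 2.2240e-04 ⇒ Q>K, reverse
Step 1:
                  E         M         A
  init       0.1001    0.1779   0.04651
  Δ         0.02209   0.02209  -0.04418
  eq         0.1222       0.2  0.002331
  solve Keq expr → x = -0.02209; check Q = 2.2240e-04
Then change container volume by factor 0.8 (V_new/V_old).
Step 2:
                  E         M         A
  init       0.1527      0.25  0.002914
  Δ               0         0         0
  eq         0.1527      0.25  0.002914
  solve Keq expr → x = 0; check Q = 2.2240e-04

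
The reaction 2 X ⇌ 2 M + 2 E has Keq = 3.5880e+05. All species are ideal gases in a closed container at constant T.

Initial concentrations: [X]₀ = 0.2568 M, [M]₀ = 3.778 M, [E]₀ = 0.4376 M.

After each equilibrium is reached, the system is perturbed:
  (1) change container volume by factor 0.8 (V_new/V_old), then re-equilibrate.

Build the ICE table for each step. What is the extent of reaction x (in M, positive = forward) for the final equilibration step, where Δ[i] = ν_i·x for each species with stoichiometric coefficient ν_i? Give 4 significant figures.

Q₀ = 41.45 vs Keq = 3.5880e+05 ⇒ Q<K, forward
Step 1:
                   X          M          E
  init        0.2568      3.778     0.4376
  Δ          -0.2522     0.2522     0.2522
  eq        0.004641       4.03     0.6898
  solve Keq expr → x = 0.1261; check Q = 3.5880e+05
Then change container volume by factor 0.8 (V_new/V_old).
Step 2:
                   X          M          E
  init      0.005801      5.038     0.8622
  Δ         0.001436  -0.001436  -0.001436
  eq        0.007237      5.036     0.8608
  solve Keq expr → x = -7.1806e-04; check Q = 3.5880e+05

x = -7.1806e-04 M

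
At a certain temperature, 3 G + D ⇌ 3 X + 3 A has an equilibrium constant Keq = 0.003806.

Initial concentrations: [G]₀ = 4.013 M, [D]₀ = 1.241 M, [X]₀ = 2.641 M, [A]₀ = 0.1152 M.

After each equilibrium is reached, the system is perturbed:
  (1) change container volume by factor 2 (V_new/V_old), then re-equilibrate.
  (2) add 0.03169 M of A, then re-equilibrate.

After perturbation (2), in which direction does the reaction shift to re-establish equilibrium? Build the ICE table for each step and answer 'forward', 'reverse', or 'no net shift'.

Q₀ = 3.5114e-04 vs Keq = 0.003806 ⇒ Q<K, forward
Step 1:
                   G          D          X          A
  init         4.013      1.241      2.641     0.1152
  Δ           -0.119   -0.03966      0.119      0.119
  eq           3.894      1.201       2.76     0.2342
  solve Keq expr → x = 0.03966; check Q = 0.003806
Then change container volume by factor 2 (V_new/V_old).
Step 2:
                   G          D          X          A
  init         1.947     0.6007       1.38     0.1171
  Δ         -0.05485   -0.01828    0.05485    0.05485
  eq           1.892     0.5824      1.435     0.1719
  solve Keq expr → x = 0.01828; check Q = 0.003806
Then add 0.03169 M of A.
Step 3:
                   G          D          X          A
  init         1.892     0.5824      1.435     0.2036
  Δ          0.02539   0.008463   -0.02539   -0.02539
  eq           1.918     0.5908      1.409     0.1782
  solve Keq expr → x = -0.008463; check Q = 0.003806

Direction: reverse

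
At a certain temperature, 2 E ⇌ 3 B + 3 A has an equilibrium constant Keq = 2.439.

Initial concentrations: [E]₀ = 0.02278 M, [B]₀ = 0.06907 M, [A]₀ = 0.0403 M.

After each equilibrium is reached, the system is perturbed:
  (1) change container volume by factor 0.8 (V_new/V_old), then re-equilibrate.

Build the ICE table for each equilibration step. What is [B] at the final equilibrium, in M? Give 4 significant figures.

[B]_eq = 0.1278 M

Q₀ = 4.1560e-05 vs Keq = 2.439 ⇒ Q<K, forward
Step 1:
                    E           B           A
  init        0.02278     0.06907      0.0403
  Δ          -0.02236     0.03354     0.03354
  eq       4.2225e-04      0.1026     0.07384
  solve Keq expr → x = 0.01118; check Q = 2.439
Then change container volume by factor 0.8 (V_new/V_old).
Step 2:
                    E           B           A
  init     5.2781e-04      0.1283      0.0923
  Δ        2.8701e-04 -4.3051e-04 -4.3051e-04
  eq       8.1482e-04      0.1278     0.09187
  solve Keq expr → x = -1.4350e-04; check Q = 2.439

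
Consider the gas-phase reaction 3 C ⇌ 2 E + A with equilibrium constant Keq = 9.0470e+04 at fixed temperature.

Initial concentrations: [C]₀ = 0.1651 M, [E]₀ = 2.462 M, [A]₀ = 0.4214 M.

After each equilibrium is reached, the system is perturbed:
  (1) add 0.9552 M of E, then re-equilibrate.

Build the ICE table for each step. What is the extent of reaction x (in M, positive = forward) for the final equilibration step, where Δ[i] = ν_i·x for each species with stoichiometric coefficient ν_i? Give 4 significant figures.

x = -0.002502 M

Q₀ = 567.6 vs Keq = 9.0470e+04 ⇒ Q<K, forward
Step 1:
                    C           E           A
  I            0.1651       2.462      0.4214
  C           -0.1329     0.08858     0.04429
  E           0.03223       2.551      0.4657
  solve Keq expr → x = 0.04429; check Q = 9.0470e+04
Then add 0.9552 M of E.
Step 2:
                    C           E           A
  I           0.03223       3.506      0.4657
  C          0.007505   -0.005003   -0.002502
  E           0.03974       3.501      0.4632
  solve Keq expr → x = -0.002502; check Q = 9.0470e+04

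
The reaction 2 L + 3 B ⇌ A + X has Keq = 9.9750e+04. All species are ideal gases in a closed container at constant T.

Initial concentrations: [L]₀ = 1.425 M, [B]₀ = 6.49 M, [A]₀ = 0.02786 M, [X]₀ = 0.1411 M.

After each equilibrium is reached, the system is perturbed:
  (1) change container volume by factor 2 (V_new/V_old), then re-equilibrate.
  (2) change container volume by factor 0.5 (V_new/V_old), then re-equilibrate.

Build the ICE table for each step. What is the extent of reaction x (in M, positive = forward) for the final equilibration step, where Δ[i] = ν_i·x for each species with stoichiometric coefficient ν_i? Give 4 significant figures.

x = 2.5311e-04 M

Q₀ = 7.0818e-06 vs Keq = 9.9750e+04 ⇒ Q<K, forward
Step 1:
                    L           B           A           X
  Initial       1.425        6.49     0.02786      0.1411
  Change       -1.425      -2.137      0.7124      0.7124
  Equil    2.7711e-04       4.353      0.7402      0.8535
  solve Keq expr → x = 0.7124; check Q = 9.9750e+04
Then change container volume by factor 2 (V_new/V_old).
Step 2:
                    L           B           A           X
  Initial  1.3855e-04       2.176      0.3701      0.4267
  Change   2.5311e-04  3.7966e-04 -1.2655e-04 -1.2655e-04
  Equil    3.9166e-04       2.177        0.37      0.4266
  solve Keq expr → x = -1.2655e-04; check Q = 9.9750e+04
Then change container volume by factor 0.5 (V_new/V_old).
Step 3:
                    L           B           A           X
  Initial  7.8332e-04       4.354        0.74      0.8532
  Change  -5.0621e-04 -7.5932e-04  2.5311e-04  2.5311e-04
  Equil    2.7711e-04       4.353      0.7402      0.8535
  solve Keq expr → x = 2.5311e-04; check Q = 9.9750e+04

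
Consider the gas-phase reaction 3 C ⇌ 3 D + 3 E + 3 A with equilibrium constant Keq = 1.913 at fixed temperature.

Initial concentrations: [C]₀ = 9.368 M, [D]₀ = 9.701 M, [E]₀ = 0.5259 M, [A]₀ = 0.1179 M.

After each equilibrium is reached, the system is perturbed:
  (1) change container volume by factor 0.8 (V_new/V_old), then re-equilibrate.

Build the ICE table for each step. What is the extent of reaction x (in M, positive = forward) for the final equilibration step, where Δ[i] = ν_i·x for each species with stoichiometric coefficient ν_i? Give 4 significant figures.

x = -0.07617 M

Q₀ = 2.6470e-04 vs Keq = 1.913 ⇒ Q<K, forward
Step 1:
                  C         D         E         A
  I           9.368     9.701    0.5259    0.1179
  C          -0.714     0.714     0.714     0.714
  E           8.654     10.42      1.24    0.8319
  solve Keq expr → x = 0.238; check Q = 1.913
Then change container volume by factor 0.8 (V_new/V_old).
Step 2:
                  C         D         E         A
  I           10.82     13.02      1.55      1.04
  C          0.2285   -0.2285   -0.2285   -0.2285
  E           11.05     12.79     1.321    0.8114
  solve Keq expr → x = -0.07617; check Q = 1.913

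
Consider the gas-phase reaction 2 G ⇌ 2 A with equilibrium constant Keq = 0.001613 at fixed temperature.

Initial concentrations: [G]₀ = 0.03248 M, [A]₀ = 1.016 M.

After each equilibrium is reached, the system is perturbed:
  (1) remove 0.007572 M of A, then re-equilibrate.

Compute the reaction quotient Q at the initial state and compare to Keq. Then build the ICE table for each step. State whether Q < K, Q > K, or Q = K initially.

Q₀ = 978.5; Q > K (proceeds reverse)

Q₀ = 978.5 vs Keq = 0.001613 ⇒ Q>K, reverse
Step 1:
                    G           A
  init        0.03248       1.016
  Δ            0.9755     -0.9755
  eq            1.008     0.04048
  solve Keq expr → x = -0.4878; check Q = 0.001613
Then remove 0.007572 M of A.
Step 2:
                    G           A
  init          1.008     0.03291
  Δ          -0.00728     0.00728
  eq            1.001     0.04019
  solve Keq expr → x = 0.00364; check Q = 0.001613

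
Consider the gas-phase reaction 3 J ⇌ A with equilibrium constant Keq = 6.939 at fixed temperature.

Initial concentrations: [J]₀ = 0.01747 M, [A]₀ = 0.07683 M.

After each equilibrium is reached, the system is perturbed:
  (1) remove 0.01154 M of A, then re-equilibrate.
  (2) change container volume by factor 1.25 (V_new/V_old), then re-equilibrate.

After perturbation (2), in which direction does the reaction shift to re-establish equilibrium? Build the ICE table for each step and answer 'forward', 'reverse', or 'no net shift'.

Direction: reverse

Q₀ = 1.4410e+04 vs Keq = 6.939 ⇒ Q>K, reverse
Step 1:
                  J         A
  Initial   0.01747   0.07683
  Change     0.1436  -0.04785
  Equil       0.161   0.02898
  solve Keq expr → x = -0.04785; check Q = 6.939
Then remove 0.01154 M of A.
Step 2:
                  J         A
  Initial     0.161   0.01744
  Change   -0.01394  0.004647
  Equil      0.1471   0.02208
  solve Keq expr → x = 0.004647; check Q = 6.939
Then change container volume by factor 1.25 (V_new/V_old).
Step 3:
                  J         A
  Initial    0.1177   0.01767
  Change    0.00984  -0.00328
  Equil      0.1275   0.01439
  solve Keq expr → x = -0.00328; check Q = 6.939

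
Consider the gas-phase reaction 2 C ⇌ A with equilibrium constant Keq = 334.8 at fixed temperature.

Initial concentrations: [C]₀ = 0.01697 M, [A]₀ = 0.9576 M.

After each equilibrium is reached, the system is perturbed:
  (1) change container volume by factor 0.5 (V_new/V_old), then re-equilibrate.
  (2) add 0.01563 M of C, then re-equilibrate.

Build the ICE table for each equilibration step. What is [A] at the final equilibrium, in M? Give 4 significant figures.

Q₀ = 3325 vs Keq = 334.8 ⇒ Q>K, reverse
Step 1:
                  C         A
  I         0.01697    0.9576
  C         0.03601    -0.018
  E         0.05298    0.9396
  solve Keq expr → x = -0.018; check Q = 334.8
Then change container volume by factor 0.5 (V_new/V_old).
Step 2:
                  C         A
  I           0.106     1.879
  C        -0.03073   0.01536
  E         0.07522     1.895
  solve Keq expr → x = 0.01536; check Q = 334.8
Then add 0.01563 M of C.
Step 3:
                  C         A
  I         0.09085     1.895
  C        -0.01548  0.007738
  E         0.07538     1.902
  solve Keq expr → x = 0.007738; check Q = 334.8

[A]_eq = 1.902 M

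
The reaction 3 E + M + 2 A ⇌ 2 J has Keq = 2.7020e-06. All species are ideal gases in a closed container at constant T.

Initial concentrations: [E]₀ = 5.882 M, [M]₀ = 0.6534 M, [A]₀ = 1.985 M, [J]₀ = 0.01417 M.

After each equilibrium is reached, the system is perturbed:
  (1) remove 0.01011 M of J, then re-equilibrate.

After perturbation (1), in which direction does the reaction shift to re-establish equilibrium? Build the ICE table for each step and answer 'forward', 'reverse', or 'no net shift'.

Direction: forward

Q₀ = 3.8323e-07 vs Keq = 2.7020e-06 ⇒ Q<K, forward
Step 1:
                    E           M           A           J
  init          5.882      0.6534       1.985     0.01417
  Δ          -0.03359     -0.0112     -0.0224      0.0224
  eq            5.848      0.6422       1.963     0.03657
  solve Keq expr → x = 0.0112; check Q = 2.7020e-06
Then remove 0.01011 M of J.
Step 2:
                    E           M           A           J
  init          5.848      0.6422       1.963     0.02646
  Δ          -0.01449   -0.004829   -0.009658    0.009658
  eq            5.834      0.6374       1.953     0.03611
  solve Keq expr → x = 0.004829; check Q = 2.7020e-06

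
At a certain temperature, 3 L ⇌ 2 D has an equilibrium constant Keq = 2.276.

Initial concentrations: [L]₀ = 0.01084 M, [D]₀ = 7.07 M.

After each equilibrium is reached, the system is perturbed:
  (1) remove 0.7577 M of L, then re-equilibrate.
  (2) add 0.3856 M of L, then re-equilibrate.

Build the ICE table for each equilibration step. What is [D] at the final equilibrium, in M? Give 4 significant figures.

[D]_eq = 5.29 M

Q₀ = 3.9242e+07 vs Keq = 2.276 ⇒ Q>K, reverse
Step 1:
                   L          D
  init       0.01084       7.07
  Δ            2.357     -1.572
  eq           2.368      5.498
  solve Keq expr → x = -0.7858; check Q = 2.276
Then remove 0.7577 M of L.
Step 2:
                   L          D
  init         1.611      5.498
  Δ           0.6346    -0.4231
  eq           2.245      5.075
  solve Keq expr → x = -0.2115; check Q = 2.276
Then add 0.3856 M of L.
Step 3:
                   L          D
  init         2.631      5.075
  Δ          -0.3226     0.2151
  eq           2.308       5.29
  solve Keq expr → x = 0.1075; check Q = 2.276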